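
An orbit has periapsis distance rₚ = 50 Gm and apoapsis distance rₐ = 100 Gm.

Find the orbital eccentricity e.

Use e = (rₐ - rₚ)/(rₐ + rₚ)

Convert to SI: rₚ = 50 Gm = 5e+10 m; rₐ = 100 Gm = 1e+11 m.
e = (rₐ − rₚ) / (rₐ + rₚ).
e = (1e+11 − 5e+10) / (1e+11 + 5e+10) = 5e+10 / 1.5e+11 ≈ 0.3333.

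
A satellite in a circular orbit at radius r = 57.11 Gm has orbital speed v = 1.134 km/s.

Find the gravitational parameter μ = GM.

Convert to SI: r = 57.11 Gm = 5.711e+10 m; v = 1.134 km/s = 1134 m/s.
For a circular orbit v² = GM/r, so GM = v² · r.
GM = (1134)² · 5.711e+10 m³/s² ≈ 7.344e+16 m³/s² = 7.344 × 10^16 m³/s².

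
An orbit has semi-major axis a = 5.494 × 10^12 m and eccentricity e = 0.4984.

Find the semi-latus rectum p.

p = a (1 − e²).
p = 5.494e+12 · (1 − (0.4984)²) = 5.494e+12 · 0.751597 ≈ 4.129e+12 m = 4.129 × 10^12 m.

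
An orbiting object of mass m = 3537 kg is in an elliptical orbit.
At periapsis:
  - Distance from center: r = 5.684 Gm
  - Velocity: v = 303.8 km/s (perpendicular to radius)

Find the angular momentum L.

Convert to SI: r = 5.684 Gm = 5.684e+09 m; v = 303.8 km/s = 303800 m/s.
Since v is perpendicular to r, L = m · v · r.
L = 3537 · 303800 · 5.684e+09 kg·m²/s ≈ 6.108e+18 kg·m²/s.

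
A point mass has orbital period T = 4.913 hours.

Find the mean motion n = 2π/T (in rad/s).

Convert to SI: T = 4.913 hours = 17686.8 s.
n = 2π / T.
n = 2π / 17686.8 s ≈ 0.0003552 rad/s.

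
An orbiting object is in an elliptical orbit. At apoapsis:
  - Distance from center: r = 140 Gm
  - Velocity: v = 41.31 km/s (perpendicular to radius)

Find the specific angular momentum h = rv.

Convert to SI: r = 140 Gm = 1.4e+11 m; v = 41.31 km/s = 41310 m/s.
With v perpendicular to r, h = r · v.
h = 1.4e+11 · 41310 m²/s ≈ 5.783e+15 m²/s.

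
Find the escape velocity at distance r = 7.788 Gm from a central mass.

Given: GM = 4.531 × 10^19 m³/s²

Convert to SI: r = 7.788 Gm = 7.788e+09 m.
Escape velocity comes from setting total energy to zero: ½v² − GM/r = 0 ⇒ v_esc = √(2GM / r).
v_esc = √(2 · 4.531e+19 / 7.788e+09) m/s ≈ 1.079e+05 m/s = 107.9 km/s.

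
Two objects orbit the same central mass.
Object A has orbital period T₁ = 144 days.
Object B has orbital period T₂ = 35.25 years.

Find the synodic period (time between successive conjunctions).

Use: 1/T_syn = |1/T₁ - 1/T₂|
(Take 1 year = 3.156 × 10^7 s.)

Convert to SI: T₁ = 144 days = 1.24416e+07 s; T₂ = 35.25 years = 1.11249e+09 s.
T_syn = |T₁ · T₂ / (T₁ − T₂)|.
T_syn = |1.24416e+07 · 1.11249e+09 / (1.24416e+07 − 1.11249e+09)| s ≈ 1.258e+07 s = 145.6 days.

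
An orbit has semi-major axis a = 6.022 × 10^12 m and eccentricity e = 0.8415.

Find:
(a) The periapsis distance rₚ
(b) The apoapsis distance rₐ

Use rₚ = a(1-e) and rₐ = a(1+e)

(a) rₚ = a(1 − e) = 6.022e+12 · (1 − 0.8415) = 6.022e+12 · 0.1585 ≈ 9.545e+11 m = 9.545 × 10^11 m.
(b) rₐ = a(1 + e) = 6.022e+12 · (1 + 0.8415) = 6.022e+12 · 1.8415 ≈ 1.109e+13 m = 1.109 × 10^13 m.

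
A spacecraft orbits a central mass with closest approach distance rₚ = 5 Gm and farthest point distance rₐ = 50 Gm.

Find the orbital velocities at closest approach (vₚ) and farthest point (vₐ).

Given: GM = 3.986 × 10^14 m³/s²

Convert to SI: rₚ = 5 Gm = 5e+09 m; rₐ = 50 Gm = 5e+10 m.
Use the vis-viva equation v² = GM(2/r − 1/a) with a = (rₚ + rₐ)/2 = (5e+09 + 5e+10)/2 = 2.75e+10 m.
vₚ = √(GM · (2/rₚ − 1/a)) = √(3.986e+14 · (2/5e+09 − 1/2.75e+10)) m/s ≈ 380.7 m/s = 380.7 m/s.
vₐ = √(GM · (2/rₐ − 1/a)) = √(3.986e+14 · (2/5e+10 − 1/2.75e+10)) m/s ≈ 38.07 m/s = 38.07 m/s.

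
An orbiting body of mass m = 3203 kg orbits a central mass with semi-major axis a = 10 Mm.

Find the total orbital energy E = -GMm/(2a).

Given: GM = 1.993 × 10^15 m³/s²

Convert to SI: a = 10 Mm = 1e+07 m.
E = −GMm / (2a).
E = −1.993e+15 · 3203 / (2 · 1e+07) J ≈ -3.192e+11 J = -319.2 GJ.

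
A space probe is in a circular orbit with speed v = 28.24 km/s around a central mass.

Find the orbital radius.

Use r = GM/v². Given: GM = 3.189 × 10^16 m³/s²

Convert to SI: v = 28.24 km/s = 28240 m/s.
For a circular orbit, v² = GM / r, so r = GM / v².
r = 3.189e+16 / (28240)² m ≈ 3.999e+07 m = 39.99 Mm.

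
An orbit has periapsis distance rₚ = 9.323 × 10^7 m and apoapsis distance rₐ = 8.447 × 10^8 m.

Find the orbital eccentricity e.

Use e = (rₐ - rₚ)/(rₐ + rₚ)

e = (rₐ − rₚ) / (rₐ + rₚ).
e = (8.447e+08 − 9.323e+07) / (8.447e+08 + 9.323e+07) = 7.5147e+08 / 9.3793e+08 ≈ 0.8012.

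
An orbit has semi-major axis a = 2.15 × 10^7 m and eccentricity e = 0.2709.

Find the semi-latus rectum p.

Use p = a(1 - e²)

p = a (1 − e²).
p = 2.15e+07 · (1 − (0.2709)²) = 2.15e+07 · 0.926613 ≈ 1.992e+07 m = 1.992 × 10^7 m.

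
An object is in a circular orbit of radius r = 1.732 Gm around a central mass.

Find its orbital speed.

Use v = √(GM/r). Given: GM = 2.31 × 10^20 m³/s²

Convert to SI: r = 1.732 Gm = 1.732e+09 m.
For a circular orbit, gravity supplies the centripetal force, so v = √(GM / r).
v = √(2.31e+20 / 1.732e+09) m/s ≈ 3.652e+05 m/s = 365.2 km/s.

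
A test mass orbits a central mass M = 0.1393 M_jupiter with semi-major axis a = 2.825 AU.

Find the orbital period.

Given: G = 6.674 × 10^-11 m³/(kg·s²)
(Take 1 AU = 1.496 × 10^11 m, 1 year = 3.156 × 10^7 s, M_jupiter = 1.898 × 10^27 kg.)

Convert to SI: a = 2.825 AU = 4.2262e+11 m; M = 0.1393 M_jupiter = 2.64391e+26 kg.
GM = G · M = 6.674e-11 · 2.64391e+26 = 1.76455e+16 m³/s².
Kepler's third law: T = 2π √(a³ / GM).
Substituting a = 4.2262e+11 m and GM = 1.76455e+16 m³/s²:
T = 2π √((4.2262e+11)³ / 1.76455e+16) s
T ≈ 1.3e+10 s = 411.8 years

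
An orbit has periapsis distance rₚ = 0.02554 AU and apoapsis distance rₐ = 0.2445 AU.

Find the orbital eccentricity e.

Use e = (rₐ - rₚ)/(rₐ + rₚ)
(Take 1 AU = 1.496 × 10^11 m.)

Convert to SI: rₚ = 0.02554 AU = 3.82078e+09 m; rₐ = 0.2445 AU = 3.65772e+10 m.
e = (rₐ − rₚ) / (rₐ + rₚ).
e = (3.65772e+10 − 3.82078e+09) / (3.65772e+10 + 3.82078e+09) = 3.27564e+10 / 4.0398e+10 ≈ 0.8108.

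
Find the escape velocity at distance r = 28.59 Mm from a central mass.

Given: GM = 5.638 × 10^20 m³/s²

Convert to SI: r = 28.59 Mm = 2.859e+07 m.
Escape velocity comes from setting total energy to zero: ½v² − GM/r = 0 ⇒ v_esc = √(2GM / r).
v_esc = √(2 · 5.638e+20 / 2.859e+07) m/s ≈ 6.28e+06 m/s = 6280 km/s.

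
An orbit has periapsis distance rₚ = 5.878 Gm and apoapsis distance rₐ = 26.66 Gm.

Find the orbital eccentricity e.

Convert to SI: rₚ = 5.878 Gm = 5.878e+09 m; rₐ = 26.66 Gm = 2.666e+10 m.
e = (rₐ − rₚ) / (rₐ + rₚ).
e = (2.666e+10 − 5.878e+09) / (2.666e+10 + 5.878e+09) = 2.0782e+10 / 3.2538e+10 ≈ 0.6387.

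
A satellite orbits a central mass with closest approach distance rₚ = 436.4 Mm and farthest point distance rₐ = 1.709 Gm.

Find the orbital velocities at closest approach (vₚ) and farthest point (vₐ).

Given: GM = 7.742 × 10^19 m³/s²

Convert to SI: rₚ = 436.4 Mm = 4.364e+08 m; rₐ = 1.709 Gm = 1.709e+09 m.
Use the vis-viva equation v² = GM(2/r − 1/a) with a = (rₚ + rₐ)/2 = (4.364e+08 + 1.709e+09)/2 = 1.0727e+09 m.
vₚ = √(GM · (2/rₚ − 1/a)) = √(7.742e+19 · (2/4.364e+08 − 1/1.0727e+09)) m/s ≈ 5.316e+05 m/s = 531.6 km/s.
vₐ = √(GM · (2/rₐ − 1/a)) = √(7.742e+19 · (2/1.709e+09 − 1/1.0727e+09)) m/s ≈ 1.358e+05 m/s = 135.8 km/s.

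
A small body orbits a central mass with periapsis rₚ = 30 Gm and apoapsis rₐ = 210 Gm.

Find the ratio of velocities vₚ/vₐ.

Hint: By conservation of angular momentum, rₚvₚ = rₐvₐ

Convert to SI: rₚ = 30 Gm = 3e+10 m; rₐ = 210 Gm = 2.1e+11 m.
Conservation of angular momentum gives rₚvₚ = rₐvₐ, so vₚ/vₐ = rₐ/rₚ.
vₚ/vₐ = 2.1e+11 / 3e+10 ≈ 7.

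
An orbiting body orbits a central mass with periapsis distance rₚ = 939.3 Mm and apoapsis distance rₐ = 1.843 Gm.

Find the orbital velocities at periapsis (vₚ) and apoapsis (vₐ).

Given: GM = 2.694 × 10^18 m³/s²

Convert to SI: rₚ = 939.3 Mm = 9.393e+08 m; rₐ = 1.843 Gm = 1.843e+09 m.
Use the vis-viva equation v² = GM(2/r − 1/a) with a = (rₚ + rₐ)/2 = (9.393e+08 + 1.843e+09)/2 = 1.39115e+09 m.
vₚ = √(GM · (2/rₚ − 1/a)) = √(2.694e+18 · (2/9.393e+08 − 1/1.39115e+09)) m/s ≈ 6.164e+04 m/s = 61.64 km/s.
vₐ = √(GM · (2/rₐ − 1/a)) = √(2.694e+18 · (2/1.843e+09 − 1/1.39115e+09)) m/s ≈ 3.142e+04 m/s = 31.42 km/s.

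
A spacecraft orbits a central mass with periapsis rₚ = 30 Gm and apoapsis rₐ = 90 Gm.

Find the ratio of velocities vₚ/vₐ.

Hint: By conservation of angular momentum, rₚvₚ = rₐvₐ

Convert to SI: rₚ = 30 Gm = 3e+10 m; rₐ = 90 Gm = 9e+10 m.
Conservation of angular momentum gives rₚvₚ = rₐvₐ, so vₚ/vₐ = rₐ/rₚ.
vₚ/vₐ = 9e+10 / 3e+10 ≈ 3.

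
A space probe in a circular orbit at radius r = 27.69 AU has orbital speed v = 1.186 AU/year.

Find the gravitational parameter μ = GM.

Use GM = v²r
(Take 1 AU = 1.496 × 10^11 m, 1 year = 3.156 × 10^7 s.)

Convert to SI: r = 27.69 AU = 4.14242e+12 m; v = 1.186 AU/year = 5621.85 m/s.
For a circular orbit v² = GM/r, so GM = v² · r.
GM = (5621.85)² · 4.14242e+12 m³/s² ≈ 1.309e+20 m³/s² = 1.309 × 10^20 m³/s².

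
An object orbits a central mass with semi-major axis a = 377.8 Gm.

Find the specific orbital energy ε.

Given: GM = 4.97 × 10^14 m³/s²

Convert to SI: a = 377.8 Gm = 3.778e+11 m.
ε = −GM / (2a).
ε = −4.97e+14 / (2 · 3.778e+11) J/kg ≈ -657.8 J/kg = -657.8 J/kg.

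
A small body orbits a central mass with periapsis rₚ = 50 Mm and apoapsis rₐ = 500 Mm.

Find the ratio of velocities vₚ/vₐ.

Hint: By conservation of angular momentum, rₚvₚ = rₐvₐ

Convert to SI: rₚ = 50 Mm = 5e+07 m; rₐ = 500 Mm = 5e+08 m.
Conservation of angular momentum gives rₚvₚ = rₐvₐ, so vₚ/vₐ = rₐ/rₚ.
vₚ/vₐ = 5e+08 / 5e+07 ≈ 10.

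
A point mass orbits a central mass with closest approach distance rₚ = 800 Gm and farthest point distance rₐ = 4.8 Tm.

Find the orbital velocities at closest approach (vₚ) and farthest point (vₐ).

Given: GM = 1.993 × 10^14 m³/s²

Convert to SI: rₚ = 800 Gm = 8e+11 m; rₐ = 4.8 Tm = 4.8e+12 m.
Use the vis-viva equation v² = GM(2/r − 1/a) with a = (rₚ + rₐ)/2 = (8e+11 + 4.8e+12)/2 = 2.8e+12 m.
vₚ = √(GM · (2/rₚ − 1/a)) = √(1.993e+14 · (2/8e+11 − 1/2.8e+12)) m/s ≈ 20.67 m/s = 20.67 m/s.
vₐ = √(GM · (2/rₐ − 1/a)) = √(1.993e+14 · (2/4.8e+12 − 1/2.8e+12)) m/s ≈ 3.444 m/s = 3.444 m/s.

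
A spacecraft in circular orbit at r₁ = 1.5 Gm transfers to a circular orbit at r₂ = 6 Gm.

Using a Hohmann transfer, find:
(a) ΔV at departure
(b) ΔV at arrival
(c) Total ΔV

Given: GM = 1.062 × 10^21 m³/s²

Convert to SI: r₁ = 1.5 Gm = 1.5e+09 m; r₂ = 6 Gm = 6e+09 m.
Transfer semi-major axis: a_t = (r₁ + r₂)/2 = (1.5e+09 + 6e+09)/2 = 3.75e+09 m.
Circular speeds: v₁ = √(GM/r₁) = 841427 m/s, v₂ = √(GM/r₂) = 420714 m/s.
Transfer speeds (vis-viva v² = GM(2/r − 1/a_t)): v₁ᵗ = 1.06433e+06 m/s, v₂ᵗ = 266083 m/s.
(a) ΔV₁ = |v₁ᵗ − v₁| ≈ 2.229e+05 m/s = 222.9 km/s.
(b) ΔV₂ = |v₂ − v₂ᵗ| ≈ 1.546e+05 m/s = 154.6 km/s.
(c) ΔV_total = ΔV₁ + ΔV₂ ≈ 3.775e+05 m/s = 377.5 km/s.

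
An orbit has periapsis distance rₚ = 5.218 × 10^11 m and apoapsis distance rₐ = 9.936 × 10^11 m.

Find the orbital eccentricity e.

e = (rₐ − rₚ) / (rₐ + rₚ).
e = (9.936e+11 − 5.218e+11) / (9.936e+11 + 5.218e+11) = 4.718e+11 / 1.5154e+12 ≈ 0.3113.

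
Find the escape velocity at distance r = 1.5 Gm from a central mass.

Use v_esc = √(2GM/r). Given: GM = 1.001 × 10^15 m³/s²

Convert to SI: r = 1.5 Gm = 1.5e+09 m.
Escape velocity comes from setting total energy to zero: ½v² − GM/r = 0 ⇒ v_esc = √(2GM / r).
v_esc = √(2 · 1.001e+15 / 1.5e+09) m/s ≈ 1155 m/s = 1.155 km/s.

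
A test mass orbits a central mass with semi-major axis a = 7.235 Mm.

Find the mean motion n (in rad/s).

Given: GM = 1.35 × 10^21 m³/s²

Convert to SI: a = 7.235 Mm = 7.235e+06 m.
n = √(GM / a³).
n = √(1.35e+21 / (7.235e+06)³) rad/s ≈ 1.888 rad/s.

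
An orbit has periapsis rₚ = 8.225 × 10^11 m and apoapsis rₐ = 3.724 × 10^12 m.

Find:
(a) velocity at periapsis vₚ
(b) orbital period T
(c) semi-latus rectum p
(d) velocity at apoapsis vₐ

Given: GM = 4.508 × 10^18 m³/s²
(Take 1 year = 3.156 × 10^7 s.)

(a) With a = (rₚ + rₐ)/2 = 2.27325e+12 m, vₚ = √(GM (2/rₚ − 1/a)) = √(4.508e+18 · (2/8.225e+11 − 1/2.27325e+12)) m/s ≈ 2996 m/s
(b) With a = (rₚ + rₐ)/2 = 2.27325e+12 m, T = 2π √(a³/GM) = 2π √((2.27325e+12)³/4.508e+18) s ≈ 1.014e+10 s
(c) From a = (rₚ + rₐ)/2 = 2.27325e+12 m and e = (rₐ − rₚ)/(rₐ + rₚ) = 0.638183, p = a(1 − e²) = 2.27325e+12 · (1 − (0.638183)²) ≈ 1.347e+12 m
(d) With a = (rₚ + rₐ)/2 = 2.27325e+12 m, vₐ = √(GM (2/rₐ − 1/a)) = √(4.508e+18 · (2/3.724e+12 − 1/2.27325e+12)) m/s ≈ 661.8 m/s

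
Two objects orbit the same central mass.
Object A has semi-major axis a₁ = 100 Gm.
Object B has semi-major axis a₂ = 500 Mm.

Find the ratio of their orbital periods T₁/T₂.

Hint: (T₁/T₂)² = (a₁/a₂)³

Convert to SI: a₁ = 100 Gm = 1e+11 m; a₂ = 500 Mm = 5e+08 m.
From Kepler's third law, (T₁/T₂)² = (a₁/a₂)³, so T₁/T₂ = (a₁/a₂)^(3/2).
a₁/a₂ = 1e+11 / 5e+08 = 200.
T₁/T₂ = (200)^(3/2) ≈ 2828.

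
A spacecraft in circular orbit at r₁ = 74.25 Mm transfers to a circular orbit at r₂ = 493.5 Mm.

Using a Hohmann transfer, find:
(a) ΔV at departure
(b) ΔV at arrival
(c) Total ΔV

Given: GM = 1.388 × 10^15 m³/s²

Convert to SI: r₁ = 74.25 Mm = 7.425e+07 m; r₂ = 493.5 Mm = 4.935e+08 m.
Transfer semi-major axis: a_t = (r₁ + r₂)/2 = (7.425e+07 + 4.935e+08)/2 = 2.83875e+08 m.
Circular speeds: v₁ = √(GM/r₁) = 4323.61 m/s, v₂ = √(GM/r₂) = 1677.07 m/s.
Transfer speeds (vis-viva v² = GM(2/r − 1/a_t)): v₁ᵗ = 5700.68 m/s, v₂ᵗ = 857.701 m/s.
(a) ΔV₁ = |v₁ᵗ − v₁| ≈ 1377 m/s = 1.377 km/s.
(b) ΔV₂ = |v₂ − v₂ᵗ| ≈ 819.4 m/s = 819.4 m/s.
(c) ΔV_total = ΔV₁ + ΔV₂ ≈ 2196 m/s = 2.196 km/s.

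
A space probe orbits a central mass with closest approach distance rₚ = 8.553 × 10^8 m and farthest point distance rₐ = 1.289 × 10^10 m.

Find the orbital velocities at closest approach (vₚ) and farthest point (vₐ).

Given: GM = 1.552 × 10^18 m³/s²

Use the vis-viva equation v² = GM(2/r − 1/a) with a = (rₚ + rₐ)/2 = (8.553e+08 + 1.289e+10)/2 = 6.87265e+09 m.
vₚ = √(GM · (2/rₚ − 1/a)) = √(1.552e+18 · (2/8.553e+08 − 1/6.87265e+09)) m/s ≈ 5.834e+04 m/s = 58.34 km/s.
vₐ = √(GM · (2/rₐ − 1/a)) = √(1.552e+18 · (2/1.289e+10 − 1/6.87265e+09)) m/s ≈ 3871 m/s = 3.871 km/s.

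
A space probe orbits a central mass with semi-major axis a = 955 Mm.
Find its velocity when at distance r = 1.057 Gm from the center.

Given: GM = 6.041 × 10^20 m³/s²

Convert to SI: a = 955 Mm = 9.55e+08 m; r = 1.057 Gm = 1.057e+09 m.
Vis-viva: v = √(GM · (2/r − 1/a)).
2/r − 1/a = 2/1.057e+09 − 1/9.55e+08 = 8.45027e-10 m⁻¹.
v = √(6.041e+20 · 8.45027e-10) m/s ≈ 7.145e+05 m/s = 714.5 km/s.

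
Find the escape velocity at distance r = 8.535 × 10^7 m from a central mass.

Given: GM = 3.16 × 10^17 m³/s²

Escape velocity comes from setting total energy to zero: ½v² − GM/r = 0 ⇒ v_esc = √(2GM / r).
v_esc = √(2 · 3.16e+17 / 8.535e+07) m/s ≈ 8.605e+04 m/s = 86.05 km/s.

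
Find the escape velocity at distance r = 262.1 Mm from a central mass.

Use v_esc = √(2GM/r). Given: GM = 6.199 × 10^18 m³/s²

Convert to SI: r = 262.1 Mm = 2.621e+08 m.
Escape velocity comes from setting total energy to zero: ½v² − GM/r = 0 ⇒ v_esc = √(2GM / r).
v_esc = √(2 · 6.199e+18 / 2.621e+08) m/s ≈ 2.175e+05 m/s = 217.5 km/s.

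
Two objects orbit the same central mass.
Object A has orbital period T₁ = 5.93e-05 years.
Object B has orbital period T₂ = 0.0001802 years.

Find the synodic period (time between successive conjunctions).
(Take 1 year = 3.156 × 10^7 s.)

Convert to SI: T₁ = 5.93e-05 years = 1871.51 s; T₂ = 0.0001802 years = 5687.11 s.
T_syn = |T₁ · T₂ / (T₁ − T₂)|.
T_syn = |1871.51 · 5687.11 / (1871.51 − 5687.11)| s ≈ 2789 s = 8.839e-05 years.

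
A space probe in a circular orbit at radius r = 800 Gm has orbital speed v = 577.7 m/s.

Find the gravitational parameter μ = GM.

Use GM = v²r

Convert to SI: r = 800 Gm = 8e+11 m.
For a circular orbit v² = GM/r, so GM = v² · r.
GM = (577.7)² · 8e+11 m³/s² ≈ 2.67e+17 m³/s² = 2.67 × 10^17 m³/s².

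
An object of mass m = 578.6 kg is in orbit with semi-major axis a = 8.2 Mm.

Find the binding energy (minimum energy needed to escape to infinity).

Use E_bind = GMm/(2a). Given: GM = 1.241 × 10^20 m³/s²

Convert to SI: a = 8.2 Mm = 8.2e+06 m.
Total orbital energy is E = −GMm/(2a); binding energy is E_bind = −E = GMm/(2a).
E_bind = 1.241e+20 · 578.6 / (2 · 8.2e+06) J ≈ 4.378e+15 J = 4.378 PJ.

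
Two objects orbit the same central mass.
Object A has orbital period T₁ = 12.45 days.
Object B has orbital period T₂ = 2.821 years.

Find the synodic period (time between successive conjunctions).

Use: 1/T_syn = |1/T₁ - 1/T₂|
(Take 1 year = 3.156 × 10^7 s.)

Convert to SI: T₁ = 12.45 days = 1.07568e+06 s; T₂ = 2.821 years = 8.90308e+07 s.
T_syn = |T₁ · T₂ / (T₁ − T₂)|.
T_syn = |1.07568e+06 · 8.90308e+07 / (1.07568e+06 − 8.90308e+07)| s ≈ 1.089e+06 s = 12.6 days.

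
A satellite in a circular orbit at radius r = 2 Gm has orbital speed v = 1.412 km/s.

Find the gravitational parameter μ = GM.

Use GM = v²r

Convert to SI: r = 2 Gm = 2e+09 m; v = 1.412 km/s = 1412 m/s.
For a circular orbit v² = GM/r, so GM = v² · r.
GM = (1412)² · 2e+09 m³/s² ≈ 3.987e+15 m³/s² = 3.987 × 10^15 m³/s².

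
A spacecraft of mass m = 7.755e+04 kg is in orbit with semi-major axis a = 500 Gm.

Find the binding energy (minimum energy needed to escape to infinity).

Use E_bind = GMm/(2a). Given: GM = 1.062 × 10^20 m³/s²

Convert to SI: a = 500 Gm = 5e+11 m.
Total orbital energy is E = −GMm/(2a); binding energy is E_bind = −E = GMm/(2a).
E_bind = 1.062e+20 · 7.755e+04 / (2 · 5e+11) J ≈ 8.236e+12 J = 8.236 TJ.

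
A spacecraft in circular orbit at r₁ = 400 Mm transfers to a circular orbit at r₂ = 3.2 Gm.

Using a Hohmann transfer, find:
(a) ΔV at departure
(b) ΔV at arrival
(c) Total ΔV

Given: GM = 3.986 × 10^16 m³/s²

Convert to SI: r₁ = 400 Mm = 4e+08 m; r₂ = 3.2 Gm = 3.2e+09 m.
Transfer semi-major axis: a_t = (r₁ + r₂)/2 = (4e+08 + 3.2e+09)/2 = 1.8e+09 m.
Circular speeds: v₁ = √(GM/r₁) = 9982.48 m/s, v₂ = √(GM/r₂) = 3529.34 m/s.
Transfer speeds (vis-viva v² = GM(2/r − 1/a_t)): v₁ᵗ = 13310 m/s, v₂ᵗ = 1663.75 m/s.
(a) ΔV₁ = |v₁ᵗ − v₁| ≈ 3327 m/s = 3.327 km/s.
(b) ΔV₂ = |v₂ − v₂ᵗ| ≈ 1866 m/s = 1.866 km/s.
(c) ΔV_total = ΔV₁ + ΔV₂ ≈ 5193 m/s = 5.193 km/s.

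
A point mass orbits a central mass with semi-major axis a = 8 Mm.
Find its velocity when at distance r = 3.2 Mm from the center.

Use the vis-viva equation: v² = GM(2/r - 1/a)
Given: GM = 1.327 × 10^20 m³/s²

Convert to SI: a = 8 Mm = 8e+06 m; r = 3.2 Mm = 3.2e+06 m.
Vis-viva: v = √(GM · (2/r − 1/a)).
2/r − 1/a = 2/3.2e+06 − 1/8e+06 = 5e-07 m⁻¹.
v = √(1.327e+20 · 5e-07) m/s ≈ 8.146e+06 m/s = 8146 km/s.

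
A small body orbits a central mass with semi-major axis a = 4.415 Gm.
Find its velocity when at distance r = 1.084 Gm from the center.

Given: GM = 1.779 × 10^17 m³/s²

Convert to SI: a = 4.415 Gm = 4.415e+09 m; r = 1.084 Gm = 1.084e+09 m.
Vis-viva: v = √(GM · (2/r − 1/a)).
2/r − 1/a = 2/1.084e+09 − 1/4.415e+09 = 1.61852e-09 m⁻¹.
v = √(1.779e+17 · 1.61852e-09) m/s ≈ 1.697e+04 m/s = 16.97 km/s.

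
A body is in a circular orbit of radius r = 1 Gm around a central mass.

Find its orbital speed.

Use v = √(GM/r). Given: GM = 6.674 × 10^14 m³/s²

Convert to SI: r = 1 Gm = 1e+09 m.
For a circular orbit, gravity supplies the centripetal force, so v = √(GM / r).
v = √(6.674e+14 / 1e+09) m/s ≈ 816.9 m/s = 816.9 m/s.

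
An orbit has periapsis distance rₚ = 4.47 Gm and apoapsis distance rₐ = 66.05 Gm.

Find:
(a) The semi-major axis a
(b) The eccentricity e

Convert to SI: rₚ = 4.47 Gm = 4.47e+09 m; rₐ = 66.05 Gm = 6.605e+10 m.
(a) a = (rₚ + rₐ) / 2 = (4.47e+09 + 6.605e+10) / 2 ≈ 3.526e+10 m = 35.26 Gm.
(b) e = (rₐ − rₚ) / (rₐ + rₚ) = (6.605e+10 − 4.47e+09) / (6.605e+10 + 4.47e+09) ≈ 0.8732.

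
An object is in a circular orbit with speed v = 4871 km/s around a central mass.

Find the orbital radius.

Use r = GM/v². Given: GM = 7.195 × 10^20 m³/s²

Convert to SI: v = 4871 km/s = 4.871e+06 m/s.
For a circular orbit, v² = GM / r, so r = GM / v².
r = 7.195e+20 / (4.871e+06)² m ≈ 3.032e+07 m = 30.32 Mm.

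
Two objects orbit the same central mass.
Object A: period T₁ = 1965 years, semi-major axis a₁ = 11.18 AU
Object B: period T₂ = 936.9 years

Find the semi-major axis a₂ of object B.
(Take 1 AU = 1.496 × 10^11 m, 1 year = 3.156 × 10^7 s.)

Convert to SI: T₁ = 1965 years = 6.20154e+10 s; a₁ = 11.18 AU = 1.67253e+12 m; T₂ = 936.9 years = 2.95686e+10 s.
Kepler's third law: (T₁/T₂)² = (a₁/a₂)³ ⇒ a₂ = a₁ · (T₂/T₁)^(2/3).
T₂/T₁ = 2.95686e+10 / 6.20154e+10 = 0.476794.
a₂ = 1.67253e+12 · (0.476794)^(2/3) m ≈ 1.021e+12 m = 6.823 AU.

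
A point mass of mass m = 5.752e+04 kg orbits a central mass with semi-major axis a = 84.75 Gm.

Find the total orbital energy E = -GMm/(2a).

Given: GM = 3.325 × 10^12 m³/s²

Convert to SI: a = 84.75 Gm = 8.475e+10 m.
E = −GMm / (2a).
E = −3.325e+12 · 5.752e+04 / (2 · 8.475e+10) J ≈ -1.128e+06 J = -1.128 MJ.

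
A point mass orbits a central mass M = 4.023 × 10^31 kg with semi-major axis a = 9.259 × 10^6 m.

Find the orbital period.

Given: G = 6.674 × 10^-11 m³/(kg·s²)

GM = G · M = 6.674e-11 · 4.023e+31 = 2.68495e+21 m³/s².
Kepler's third law: T = 2π √(a³ / GM).
Substituting a = 9.259e+06 m and GM = 2.68495e+21 m³/s²:
T = 2π √((9.259e+06)³ / 2.68495e+21) s
T ≈ 3.416 s = 3.416 seconds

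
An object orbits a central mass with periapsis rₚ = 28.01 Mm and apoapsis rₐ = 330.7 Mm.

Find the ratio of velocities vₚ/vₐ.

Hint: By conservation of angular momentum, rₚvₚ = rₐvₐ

Convert to SI: rₚ = 28.01 Mm = 2.801e+07 m; rₐ = 330.7 Mm = 3.307e+08 m.
Conservation of angular momentum gives rₚvₚ = rₐvₐ, so vₚ/vₐ = rₐ/rₚ.
vₚ/vₐ = 3.307e+08 / 2.801e+07 ≈ 11.81.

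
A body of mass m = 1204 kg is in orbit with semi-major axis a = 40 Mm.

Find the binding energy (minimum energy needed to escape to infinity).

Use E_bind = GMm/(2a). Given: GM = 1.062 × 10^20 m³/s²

Convert to SI: a = 40 Mm = 4e+07 m.
Total orbital energy is E = −GMm/(2a); binding energy is E_bind = −E = GMm/(2a).
E_bind = 1.062e+20 · 1204 / (2 · 4e+07) J ≈ 1.598e+15 J = 1.598 PJ.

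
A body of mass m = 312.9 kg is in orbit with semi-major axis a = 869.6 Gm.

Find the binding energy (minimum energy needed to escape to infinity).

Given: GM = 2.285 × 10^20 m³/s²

Convert to SI: a = 869.6 Gm = 8.696e+11 m.
Total orbital energy is E = −GMm/(2a); binding energy is E_bind = −E = GMm/(2a).
E_bind = 2.285e+20 · 312.9 / (2 · 8.696e+11) J ≈ 4.111e+10 J = 41.11 GJ.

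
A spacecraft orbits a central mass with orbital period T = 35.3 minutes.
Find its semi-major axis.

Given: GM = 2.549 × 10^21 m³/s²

Convert to SI: T = 35.3 minutes = 2118 s.
Invert Kepler's third law: a = (GM · T² / (4π²))^(1/3).
Substituting T = 2118 s and GM = 2.549e+21 m³/s²:
a = (2.549e+21 · (2118)² / (4π²))^(1/3) m
a ≈ 6.616e+08 m = 661.6 Mm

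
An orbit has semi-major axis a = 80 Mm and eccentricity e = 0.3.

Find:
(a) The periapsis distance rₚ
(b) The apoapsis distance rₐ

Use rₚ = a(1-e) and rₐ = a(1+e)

Convert to SI: a = 80 Mm = 8e+07 m.
(a) rₚ = a(1 − e) = 8e+07 · (1 − 0.3) = 8e+07 · 0.7 ≈ 5.6e+07 m = 56 Mm.
(b) rₐ = a(1 + e) = 8e+07 · (1 + 0.3) = 8e+07 · 1.3 ≈ 1.04e+08 m = 104 Mm.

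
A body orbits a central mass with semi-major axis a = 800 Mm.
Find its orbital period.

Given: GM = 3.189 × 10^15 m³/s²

Convert to SI: a = 800 Mm = 8e+08 m.
Kepler's third law: T = 2π √(a³ / GM).
Substituting a = 8e+08 m and GM = 3.189e+15 m³/s²:
T = 2π √((8e+08)³ / 3.189e+15) s
T ≈ 2.518e+06 s = 29.14 days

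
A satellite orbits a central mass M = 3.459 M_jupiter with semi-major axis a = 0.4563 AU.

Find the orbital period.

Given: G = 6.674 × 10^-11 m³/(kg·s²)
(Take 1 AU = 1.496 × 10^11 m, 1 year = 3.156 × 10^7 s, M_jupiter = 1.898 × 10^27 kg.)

Convert to SI: a = 0.4563 AU = 6.82625e+10 m; M = 3.459 M_jupiter = 6.56518e+27 kg.
GM = G · M = 6.674e-11 · 6.56518e+27 = 4.3816e+17 m³/s².
Kepler's third law: T = 2π √(a³ / GM).
Substituting a = 6.82625e+10 m and GM = 4.3816e+17 m³/s²:
T = 2π √((6.82625e+10)³ / 4.3816e+17) s
T ≈ 1.693e+08 s = 5.364 years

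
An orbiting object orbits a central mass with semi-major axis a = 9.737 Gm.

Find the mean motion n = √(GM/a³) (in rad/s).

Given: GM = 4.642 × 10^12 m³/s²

Convert to SI: a = 9.737 Gm = 9.737e+09 m.
n = √(GM / a³).
n = √(4.642e+12 / (9.737e+09)³) rad/s ≈ 2.242e-09 rad/s.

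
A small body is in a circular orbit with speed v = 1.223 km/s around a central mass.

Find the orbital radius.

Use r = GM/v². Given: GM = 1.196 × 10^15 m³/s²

Convert to SI: v = 1.223 km/s = 1223 m/s.
For a circular orbit, v² = GM / r, so r = GM / v².
r = 1.196e+15 / (1223)² m ≈ 7.996e+08 m = 799.6 Mm.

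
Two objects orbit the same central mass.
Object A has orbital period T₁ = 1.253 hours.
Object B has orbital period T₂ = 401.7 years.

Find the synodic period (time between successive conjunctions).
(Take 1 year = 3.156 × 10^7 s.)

Convert to SI: T₁ = 1.253 hours = 4510.8 s; T₂ = 401.7 years = 1.26777e+10 s.
T_syn = |T₁ · T₂ / (T₁ − T₂)|.
T_syn = |4510.8 · 1.26777e+10 / (4510.8 − 1.26777e+10)| s ≈ 4511 s = 1.253 hours.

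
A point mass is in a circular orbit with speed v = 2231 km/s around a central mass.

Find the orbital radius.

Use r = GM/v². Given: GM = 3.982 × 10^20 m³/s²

Convert to SI: v = 2231 km/s = 2.231e+06 m/s.
For a circular orbit, v² = GM / r, so r = GM / v².
r = 3.982e+20 / (2.231e+06)² m ≈ 8e+07 m = 80 Mm.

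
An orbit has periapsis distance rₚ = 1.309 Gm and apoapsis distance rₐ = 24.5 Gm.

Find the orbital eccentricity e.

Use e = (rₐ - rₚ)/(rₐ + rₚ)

Convert to SI: rₚ = 1.309 Gm = 1.309e+09 m; rₐ = 24.5 Gm = 2.45e+10 m.
e = (rₐ − rₚ) / (rₐ + rₚ).
e = (2.45e+10 − 1.309e+09) / (2.45e+10 + 1.309e+09) = 2.3191e+10 / 2.5809e+10 ≈ 0.8986.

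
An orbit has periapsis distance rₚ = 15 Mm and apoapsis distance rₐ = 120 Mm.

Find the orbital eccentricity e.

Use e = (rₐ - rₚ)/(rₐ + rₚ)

Convert to SI: rₚ = 15 Mm = 1.5e+07 m; rₐ = 120 Mm = 1.2e+08 m.
e = (rₐ − rₚ) / (rₐ + rₚ).
e = (1.2e+08 − 1.5e+07) / (1.2e+08 + 1.5e+07) = 1.05e+08 / 1.35e+08 ≈ 0.7778.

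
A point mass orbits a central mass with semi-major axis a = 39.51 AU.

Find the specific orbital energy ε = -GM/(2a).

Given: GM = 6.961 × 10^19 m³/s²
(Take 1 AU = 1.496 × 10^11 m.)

Convert to SI: a = 39.51 AU = 5.9107e+12 m.
ε = −GM / (2a).
ε = −6.961e+19 / (2 · 5.9107e+12) J/kg ≈ -5.888e+06 J/kg = -5.888 MJ/kg.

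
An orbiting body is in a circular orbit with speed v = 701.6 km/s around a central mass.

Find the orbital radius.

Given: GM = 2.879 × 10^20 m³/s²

Convert to SI: v = 701.6 km/s = 701600 m/s.
For a circular orbit, v² = GM / r, so r = GM / v².
r = 2.879e+20 / (701600)² m ≈ 5.849e+08 m = 584.9 Mm.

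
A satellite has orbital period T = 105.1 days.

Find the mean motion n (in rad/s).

Convert to SI: T = 105.1 days = 9.08064e+06 s.
n = 2π / T.
n = 2π / 9.08064e+06 s ≈ 6.919e-07 rad/s.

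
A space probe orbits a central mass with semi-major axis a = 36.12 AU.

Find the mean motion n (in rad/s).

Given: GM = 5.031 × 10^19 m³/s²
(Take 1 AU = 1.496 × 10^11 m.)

Convert to SI: a = 36.12 AU = 5.40355e+12 m.
n = √(GM / a³).
n = √(5.031e+19 / (5.40355e+12)³) rad/s ≈ 5.647e-10 rad/s.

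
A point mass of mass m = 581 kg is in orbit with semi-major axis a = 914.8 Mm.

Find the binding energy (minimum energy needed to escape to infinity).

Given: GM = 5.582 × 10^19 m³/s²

Convert to SI: a = 914.8 Mm = 9.148e+08 m.
Total orbital energy is E = −GMm/(2a); binding energy is E_bind = −E = GMm/(2a).
E_bind = 5.582e+19 · 581 / (2 · 9.148e+08) J ≈ 1.773e+13 J = 17.73 TJ.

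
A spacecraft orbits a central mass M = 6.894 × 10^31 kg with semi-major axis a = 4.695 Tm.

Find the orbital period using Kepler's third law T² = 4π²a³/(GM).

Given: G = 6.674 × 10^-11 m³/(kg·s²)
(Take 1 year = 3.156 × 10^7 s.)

Convert to SI: a = 4.695 Tm = 4.695e+12 m.
GM = G · M = 6.674e-11 · 6.894e+31 = 4.60106e+21 m³/s².
Kepler's third law: T = 2π √(a³ / GM).
Substituting a = 4.695e+12 m and GM = 4.60106e+21 m³/s²:
T = 2π √((4.695e+12)³ / 4.60106e+21) s
T ≈ 9.423e+08 s = 29.86 years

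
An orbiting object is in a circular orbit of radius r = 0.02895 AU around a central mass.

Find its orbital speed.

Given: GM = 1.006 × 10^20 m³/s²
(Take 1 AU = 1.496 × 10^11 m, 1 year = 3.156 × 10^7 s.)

Convert to SI: r = 0.02895 AU = 4.33092e+09 m.
For a circular orbit, gravity supplies the centripetal force, so v = √(GM / r).
v = √(1.006e+20 / 4.33092e+09) m/s ≈ 1.524e+05 m/s = 32.15 AU/year.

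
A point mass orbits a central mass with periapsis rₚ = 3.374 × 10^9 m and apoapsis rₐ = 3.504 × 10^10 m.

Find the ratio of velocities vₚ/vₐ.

Conservation of angular momentum gives rₚvₚ = rₐvₐ, so vₚ/vₐ = rₐ/rₚ.
vₚ/vₐ = 3.504e+10 / 3.374e+09 ≈ 10.39.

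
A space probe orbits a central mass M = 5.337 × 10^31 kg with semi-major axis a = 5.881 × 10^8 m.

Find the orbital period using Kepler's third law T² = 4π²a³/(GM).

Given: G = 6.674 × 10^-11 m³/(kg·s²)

GM = G · M = 6.674e-11 · 5.337e+31 = 3.56191e+21 m³/s².
Kepler's third law: T = 2π √(a³ / GM).
Substituting a = 5.881e+08 m and GM = 3.56191e+21 m³/s²:
T = 2π √((5.881e+08)³ / 3.56191e+21) s
T ≈ 1501 s = 25.02 minutes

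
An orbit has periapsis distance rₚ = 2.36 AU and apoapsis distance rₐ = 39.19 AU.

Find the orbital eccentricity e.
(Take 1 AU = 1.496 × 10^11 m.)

Convert to SI: rₚ = 2.36 AU = 3.53056e+11 m; rₐ = 39.19 AU = 5.86282e+12 m.
e = (rₐ − rₚ) / (rₐ + rₚ).
e = (5.86282e+12 − 3.53056e+11) / (5.86282e+12 + 3.53056e+11) = 5.50977e+12 / 6.21588e+12 ≈ 0.8864.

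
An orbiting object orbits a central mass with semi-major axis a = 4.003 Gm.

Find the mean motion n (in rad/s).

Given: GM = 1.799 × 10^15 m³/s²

Convert to SI: a = 4.003 Gm = 4.003e+09 m.
n = √(GM / a³).
n = √(1.799e+15 / (4.003e+09)³) rad/s ≈ 1.675e-07 rad/s.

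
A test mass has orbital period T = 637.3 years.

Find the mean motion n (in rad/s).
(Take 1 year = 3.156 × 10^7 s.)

Convert to SI: T = 637.3 years = 2.01132e+10 s.
n = 2π / T.
n = 2π / 2.01132e+10 s ≈ 3.124e-10 rad/s.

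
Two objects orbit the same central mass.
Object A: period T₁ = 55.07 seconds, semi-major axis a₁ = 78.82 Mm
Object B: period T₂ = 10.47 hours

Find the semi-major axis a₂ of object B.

Convert to SI: a₁ = 78.82 Mm = 7.882e+07 m; T₂ = 10.47 hours = 37692 s.
Kepler's third law: (T₁/T₂)² = (a₁/a₂)³ ⇒ a₂ = a₁ · (T₂/T₁)^(2/3).
T₂/T₁ = 37692 / 55.07 = 684.438.
a₂ = 7.882e+07 · (684.438)^(2/3) m ≈ 6.122e+09 m = 6.122 Gm.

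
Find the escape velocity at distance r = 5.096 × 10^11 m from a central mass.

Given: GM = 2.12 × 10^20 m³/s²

Escape velocity comes from setting total energy to zero: ½v² − GM/r = 0 ⇒ v_esc = √(2GM / r).
v_esc = √(2 · 2.12e+20 / 5.096e+11) m/s ≈ 2.884e+04 m/s = 28.84 km/s.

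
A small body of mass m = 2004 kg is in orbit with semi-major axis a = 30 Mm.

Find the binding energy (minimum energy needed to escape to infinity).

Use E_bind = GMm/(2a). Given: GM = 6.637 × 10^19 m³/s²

Convert to SI: a = 30 Mm = 3e+07 m.
Total orbital energy is E = −GMm/(2a); binding energy is E_bind = −E = GMm/(2a).
E_bind = 6.637e+19 · 2004 / (2 · 3e+07) J ≈ 2.217e+15 J = 2.217 PJ.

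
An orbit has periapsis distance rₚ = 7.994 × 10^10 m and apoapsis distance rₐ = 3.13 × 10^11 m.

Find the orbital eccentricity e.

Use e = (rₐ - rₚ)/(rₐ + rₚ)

e = (rₐ − rₚ) / (rₐ + rₚ).
e = (3.13e+11 − 7.994e+10) / (3.13e+11 + 7.994e+10) = 2.3306e+11 / 3.9294e+11 ≈ 0.5931.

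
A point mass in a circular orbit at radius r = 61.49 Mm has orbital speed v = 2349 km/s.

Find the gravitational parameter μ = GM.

Convert to SI: r = 61.49 Mm = 6.149e+07 m; v = 2349 km/s = 2.349e+06 m/s.
For a circular orbit v² = GM/r, so GM = v² · r.
GM = (2.349e+06)² · 6.149e+07 m³/s² ≈ 3.393e+20 m³/s² = 3.393 × 10^20 m³/s².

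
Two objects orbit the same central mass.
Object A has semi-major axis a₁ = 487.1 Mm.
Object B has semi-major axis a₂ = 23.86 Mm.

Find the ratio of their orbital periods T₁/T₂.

Convert to SI: a₁ = 487.1 Mm = 4.871e+08 m; a₂ = 23.86 Mm = 2.386e+07 m.
From Kepler's third law, (T₁/T₂)² = (a₁/a₂)³, so T₁/T₂ = (a₁/a₂)^(3/2).
a₁/a₂ = 4.871e+08 / 2.386e+07 = 20.4149.
T₁/T₂ = (20.4149)^(3/2) ≈ 92.24.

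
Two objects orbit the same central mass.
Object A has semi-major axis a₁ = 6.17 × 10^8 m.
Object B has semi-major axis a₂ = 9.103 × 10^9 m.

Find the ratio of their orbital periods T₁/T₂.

From Kepler's third law, (T₁/T₂)² = (a₁/a₂)³, so T₁/T₂ = (a₁/a₂)^(3/2).
a₁/a₂ = 6.17e+08 / 9.103e+09 = 0.0677799.
T₁/T₂ = (0.0677799)^(3/2) ≈ 0.01765.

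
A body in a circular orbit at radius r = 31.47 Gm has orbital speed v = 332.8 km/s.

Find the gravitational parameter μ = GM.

Convert to SI: r = 31.47 Gm = 3.147e+10 m; v = 332.8 km/s = 332800 m/s.
For a circular orbit v² = GM/r, so GM = v² · r.
GM = (332800)² · 3.147e+10 m³/s² ≈ 3.485e+21 m³/s² = 3.485 × 10^21 m³/s².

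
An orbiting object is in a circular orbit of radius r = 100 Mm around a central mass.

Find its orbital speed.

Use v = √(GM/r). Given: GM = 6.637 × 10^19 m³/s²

Convert to SI: r = 100 Mm = 1e+08 m.
For a circular orbit, gravity supplies the centripetal force, so v = √(GM / r).
v = √(6.637e+19 / 1e+08) m/s ≈ 8.147e+05 m/s = 814.7 km/s.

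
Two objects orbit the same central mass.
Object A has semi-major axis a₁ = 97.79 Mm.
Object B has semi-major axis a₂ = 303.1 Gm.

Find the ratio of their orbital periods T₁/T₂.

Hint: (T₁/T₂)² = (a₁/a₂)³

Convert to SI: a₁ = 97.79 Mm = 9.779e+07 m; a₂ = 303.1 Gm = 3.031e+11 m.
From Kepler's third law, (T₁/T₂)² = (a₁/a₂)³, so T₁/T₂ = (a₁/a₂)^(3/2).
a₁/a₂ = 9.779e+07 / 3.031e+11 = 0.000322633.
T₁/T₂ = (0.000322633)^(3/2) ≈ 5.795e-06.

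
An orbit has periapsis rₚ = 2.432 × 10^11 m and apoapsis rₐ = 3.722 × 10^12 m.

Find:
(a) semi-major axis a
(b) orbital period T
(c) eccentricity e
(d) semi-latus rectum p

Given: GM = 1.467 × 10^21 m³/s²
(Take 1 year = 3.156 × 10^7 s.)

(a) a = (rₚ + rₐ)/2 = (2.432e+11 + 3.722e+12)/2 ≈ 1.983e+12 m
(b) With a = (rₚ + rₐ)/2 = 1.9826e+12 m, T = 2π √(a³/GM) = 2π √((1.9826e+12)³/1.467e+21) s ≈ 4.579e+08 s
(c) e = (rₐ − rₚ)/(rₐ + rₚ) = (3.722e+12 − 2.432e+11)/(3.722e+12 + 2.432e+11) ≈ 0.8773
(d) From a = (rₚ + rₐ)/2 = 1.9826e+12 m and e = (rₐ − rₚ)/(rₐ + rₚ) = 0.877333, p = a(1 − e²) = 1.9826e+12 · (1 − (0.877333)²) ≈ 4.566e+11 m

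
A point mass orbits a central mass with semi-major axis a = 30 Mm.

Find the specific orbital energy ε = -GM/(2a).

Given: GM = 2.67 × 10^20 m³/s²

Convert to SI: a = 30 Mm = 3e+07 m.
ε = −GM / (2a).
ε = −2.67e+20 / (2 · 3e+07) J/kg ≈ -4.45e+12 J/kg = -4450 GJ/kg.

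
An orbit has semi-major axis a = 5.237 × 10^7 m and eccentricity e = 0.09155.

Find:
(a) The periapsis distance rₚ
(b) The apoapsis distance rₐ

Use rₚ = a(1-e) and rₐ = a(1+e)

(a) rₚ = a(1 − e) = 5.237e+07 · (1 − 0.09155) = 5.237e+07 · 0.90845 ≈ 4.758e+07 m = 4.758 × 10^7 m.
(b) rₐ = a(1 + e) = 5.237e+07 · (1 + 0.09155) = 5.237e+07 · 1.09155 ≈ 5.716e+07 m = 5.716 × 10^7 m.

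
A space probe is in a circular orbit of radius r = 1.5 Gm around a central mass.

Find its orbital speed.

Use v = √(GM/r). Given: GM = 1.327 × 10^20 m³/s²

Convert to SI: r = 1.5 Gm = 1.5e+09 m.
For a circular orbit, gravity supplies the centripetal force, so v = √(GM / r).
v = √(1.327e+20 / 1.5e+09) m/s ≈ 2.974e+05 m/s = 297.4 km/s.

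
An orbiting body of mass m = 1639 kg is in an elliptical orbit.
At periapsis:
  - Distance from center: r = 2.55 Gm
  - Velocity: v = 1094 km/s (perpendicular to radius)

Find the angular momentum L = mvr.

Convert to SI: r = 2.55 Gm = 2.55e+09 m; v = 1094 km/s = 1.094e+06 m/s.
Since v is perpendicular to r, L = m · v · r.
L = 1639 · 1.094e+06 · 2.55e+09 kg·m²/s ≈ 4.572e+18 kg·m²/s.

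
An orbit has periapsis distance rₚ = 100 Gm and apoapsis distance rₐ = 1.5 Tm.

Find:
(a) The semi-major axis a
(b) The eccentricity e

Convert to SI: rₚ = 100 Gm = 1e+11 m; rₐ = 1.5 Tm = 1.5e+12 m.
(a) a = (rₚ + rₐ) / 2 = (1e+11 + 1.5e+12) / 2 ≈ 8e+11 m = 800 Gm.
(b) e = (rₐ − rₚ) / (rₐ + rₚ) = (1.5e+12 − 1e+11) / (1.5e+12 + 1e+11) ≈ 0.875.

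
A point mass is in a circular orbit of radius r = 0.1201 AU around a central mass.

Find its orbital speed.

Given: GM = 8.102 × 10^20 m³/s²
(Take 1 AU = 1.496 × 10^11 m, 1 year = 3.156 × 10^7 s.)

Convert to SI: r = 0.1201 AU = 1.7967e+10 m.
For a circular orbit, gravity supplies the centripetal force, so v = √(GM / r).
v = √(8.102e+20 / 1.7967e+10) m/s ≈ 2.124e+05 m/s = 44.8 AU/year.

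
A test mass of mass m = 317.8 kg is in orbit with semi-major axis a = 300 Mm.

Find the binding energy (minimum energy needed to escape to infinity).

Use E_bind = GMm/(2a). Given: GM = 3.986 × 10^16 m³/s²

Convert to SI: a = 300 Mm = 3e+08 m.
Total orbital energy is E = −GMm/(2a); binding energy is E_bind = −E = GMm/(2a).
E_bind = 3.986e+16 · 317.8 / (2 · 3e+08) J ≈ 2.111e+10 J = 21.11 GJ.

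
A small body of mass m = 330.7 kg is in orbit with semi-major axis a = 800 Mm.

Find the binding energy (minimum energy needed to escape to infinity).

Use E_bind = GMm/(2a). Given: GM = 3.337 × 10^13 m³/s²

Convert to SI: a = 800 Mm = 8e+08 m.
Total orbital energy is E = −GMm/(2a); binding energy is E_bind = −E = GMm/(2a).
E_bind = 3.337e+13 · 330.7 / (2 · 8e+08) J ≈ 6.897e+06 J = 6.897 MJ.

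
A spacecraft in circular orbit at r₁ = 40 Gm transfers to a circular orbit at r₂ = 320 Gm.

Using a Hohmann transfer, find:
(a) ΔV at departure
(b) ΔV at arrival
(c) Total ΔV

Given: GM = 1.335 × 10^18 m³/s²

Convert to SI: r₁ = 40 Gm = 4e+10 m; r₂ = 320 Gm = 3.2e+11 m.
Transfer semi-major axis: a_t = (r₁ + r₂)/2 = (4e+10 + 3.2e+11)/2 = 1.8e+11 m.
Circular speeds: v₁ = √(GM/r₁) = 5777.11 m/s, v₂ = √(GM/r₂) = 2042.52 m/s.
Transfer speeds (vis-viva v² = GM(2/r − 1/a_t)): v₁ᵗ = 7702.81 m/s, v₂ᵗ = 962.852 m/s.
(a) ΔV₁ = |v₁ᵗ − v₁| ≈ 1926 m/s = 1.926 km/s.
(b) ΔV₂ = |v₂ − v₂ᵗ| ≈ 1080 m/s = 1.08 km/s.
(c) ΔV_total = ΔV₁ + ΔV₂ ≈ 3005 m/s = 3.005 km/s.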